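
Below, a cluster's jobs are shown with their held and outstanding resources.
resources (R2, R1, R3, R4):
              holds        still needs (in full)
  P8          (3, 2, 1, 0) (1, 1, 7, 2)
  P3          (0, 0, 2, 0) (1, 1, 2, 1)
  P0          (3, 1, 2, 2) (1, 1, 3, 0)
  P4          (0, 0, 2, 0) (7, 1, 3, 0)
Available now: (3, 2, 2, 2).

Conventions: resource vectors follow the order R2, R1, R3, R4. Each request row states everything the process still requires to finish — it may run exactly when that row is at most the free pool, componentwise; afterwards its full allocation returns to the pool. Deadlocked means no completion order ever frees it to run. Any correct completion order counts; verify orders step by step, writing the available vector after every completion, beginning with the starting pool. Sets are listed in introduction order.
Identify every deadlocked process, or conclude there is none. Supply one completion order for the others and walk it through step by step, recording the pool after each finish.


Deadlocked set: P8 and P4.
Key observation: after P3, P0 the pool peaks at (6, 3, 6, 4), and each blocked process is short somewhere: P8 on R3; P4 on R2.
A valid finishing order for the others: P3, P0. Step-by-step check:
  pool = (3, 2, 2, 2)
  run P3 (needs (1, 1, 2, 1), free (3, 2, 2, 2)); after release of (0, 0, 2, 0) the pool is (3, 2, 4, 2)
  run P0 (needs (1, 1, 3, 0), free (3, 2, 4, 2)); after release of (3, 1, 2, 2) the pool is (6, 3, 6, 4)
The stuck group stays short no matter what:
  P8 still needs (1, 1, 7, 2) but only (6, 3, 6, 4) is free — short on R3
  P4 still needs (7, 1, 3, 0) but only (6, 3, 6, 4) is free — short on R2


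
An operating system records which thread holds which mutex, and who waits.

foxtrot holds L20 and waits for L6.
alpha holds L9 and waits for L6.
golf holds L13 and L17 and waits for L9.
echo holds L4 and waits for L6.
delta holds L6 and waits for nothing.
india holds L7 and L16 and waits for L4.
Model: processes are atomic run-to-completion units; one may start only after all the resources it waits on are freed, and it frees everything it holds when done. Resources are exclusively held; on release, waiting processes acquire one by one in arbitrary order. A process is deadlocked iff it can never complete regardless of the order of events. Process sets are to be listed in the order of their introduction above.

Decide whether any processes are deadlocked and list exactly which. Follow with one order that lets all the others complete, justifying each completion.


The deadlocked set is empty.
Key observation: the wait graph is acyclic; completion cascades from the unblocked processes through everyone else.
One completion order for the rest: delta, echo, india, foxtrot, alpha, golf.
Walking it through:
  run delta (it waits on nothing); releases L6
  echo waits on L6 — all released -> runs and releases L4
  india waits on L4 — all released -> runs and releases L7 and L16
  foxtrot waits on L6 — all released -> runs and releases L20
  alpha waits on L6 — all released -> runs and releases L9
  golf waits on L9 — all released -> runs and releases L13 and L17


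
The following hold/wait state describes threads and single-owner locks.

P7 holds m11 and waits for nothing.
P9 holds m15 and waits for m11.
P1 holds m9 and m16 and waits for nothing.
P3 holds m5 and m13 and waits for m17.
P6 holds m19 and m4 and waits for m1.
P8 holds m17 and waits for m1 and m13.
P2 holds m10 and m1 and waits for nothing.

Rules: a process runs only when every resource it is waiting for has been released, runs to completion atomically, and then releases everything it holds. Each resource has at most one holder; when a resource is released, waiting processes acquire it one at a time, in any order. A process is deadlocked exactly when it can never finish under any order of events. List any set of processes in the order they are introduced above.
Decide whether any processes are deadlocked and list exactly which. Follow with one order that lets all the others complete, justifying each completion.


The deadlocked set is P3 and P8.
Key observation: nobody on the ring P3 -> P8 -> P3 can start until another member finishes, which never happens; no other process is dragged down with it.
A valid finishing order for the others: P7, P1, P9, P2, P6.
Walking it through:
  P7 waits on nothing -> runs at once and releases m11
  P1 waits on nothing -> runs at once and releases m9 and m16
  P9 waits on m11 — all released -> runs and releases m15
  P2 waits on nothing -> runs at once and releases m10 and m1
  P6 waits on m1 — all released -> runs and releases m19 and m4


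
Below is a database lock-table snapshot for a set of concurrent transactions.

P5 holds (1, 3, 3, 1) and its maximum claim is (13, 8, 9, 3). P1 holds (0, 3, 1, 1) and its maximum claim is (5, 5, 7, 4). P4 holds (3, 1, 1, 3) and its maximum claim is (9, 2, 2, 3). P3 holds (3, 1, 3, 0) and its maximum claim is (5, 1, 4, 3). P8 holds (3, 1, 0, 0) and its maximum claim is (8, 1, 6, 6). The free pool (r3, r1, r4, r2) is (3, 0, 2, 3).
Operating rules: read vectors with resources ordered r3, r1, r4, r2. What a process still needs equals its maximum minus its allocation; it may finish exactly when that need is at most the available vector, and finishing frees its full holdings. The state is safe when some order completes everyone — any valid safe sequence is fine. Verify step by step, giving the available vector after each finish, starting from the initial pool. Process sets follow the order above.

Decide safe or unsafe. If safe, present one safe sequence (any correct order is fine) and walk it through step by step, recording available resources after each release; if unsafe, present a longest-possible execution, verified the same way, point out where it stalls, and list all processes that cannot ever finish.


SAFE, for example via the order P3, P4, P8, P1, P5.
Key observation: P3 is the earliest step where a requested resource binds exactly: need (2, 0, 1, 3), pool (3, 0, 2, 3) at its turn.
Walking it through:
  pool = (3, 0, 2, 3)
  P3: need (2, 0, 1, 3) fits (3, 0, 2, 3); releases (3, 1, 3, 0), pool now (6, 1, 5, 3)
  P4: need (6, 1, 1, 0) fits (6, 1, 5, 3); releases (3, 1, 1, 3), pool now (9, 2, 6, 6)
  P8: need (5, 0, 6, 6) fits (9, 2, 6, 6); releases (3, 1, 0, 0), pool now (12, 3, 6, 6)
  P1: need (5, 2, 6, 3) fits (12, 3, 6, 6); releases (0, 3, 1, 1), pool now (12, 6, 7, 7)
  P5: need (12, 5, 6, 2) fits (12, 6, 7, 7); releases (1, 3, 3, 1), pool now (13, 9, 10, 8)


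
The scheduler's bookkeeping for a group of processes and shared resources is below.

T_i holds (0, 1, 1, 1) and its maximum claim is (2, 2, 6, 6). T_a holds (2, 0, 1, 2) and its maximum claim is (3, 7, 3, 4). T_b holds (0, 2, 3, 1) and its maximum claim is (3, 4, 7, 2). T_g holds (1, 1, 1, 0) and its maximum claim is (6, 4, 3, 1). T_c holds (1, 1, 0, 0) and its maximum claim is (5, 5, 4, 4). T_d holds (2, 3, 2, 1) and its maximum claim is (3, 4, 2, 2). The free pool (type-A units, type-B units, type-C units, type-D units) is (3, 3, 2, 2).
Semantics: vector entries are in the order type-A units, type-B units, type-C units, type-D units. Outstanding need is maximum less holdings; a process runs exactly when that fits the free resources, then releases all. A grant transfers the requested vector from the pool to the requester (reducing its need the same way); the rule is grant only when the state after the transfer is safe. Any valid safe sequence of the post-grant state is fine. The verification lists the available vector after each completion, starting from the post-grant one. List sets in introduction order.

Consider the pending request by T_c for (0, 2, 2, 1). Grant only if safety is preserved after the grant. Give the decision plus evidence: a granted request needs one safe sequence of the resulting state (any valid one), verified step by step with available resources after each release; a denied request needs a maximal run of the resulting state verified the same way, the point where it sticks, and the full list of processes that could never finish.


DENY — the pretend-granted state is unsafe.
Key observation: after T_d, T_g the pool peaks at (6, 5, 3, 2), and each blocked process is short somewhere: T_i on type-C units, type-D units; T_a on type-B units; T_b on type-C units; T_c on type-D units.
On the post-grant state, T_d, T_g is a maximal run — nothing extends it. Verifying each step:
  pool = (3, 1, 0, 1)
  run T_d (needs (1, 1, 0, 1), free (3, 1, 0, 1)); after release of (2, 3, 2, 1) the pool is (5, 4, 2, 2)
  run T_g (needs (5, 3, 2, 1), free (5, 4, 2, 2)); after release of (1, 1, 1, 0) the pool is (6, 5, 3, 2)
  T_i still needs (2, 1, 5, 5) but only (6, 5, 3, 2) is free — short on type-C units and type-D units
  T_a still needs (1, 7, 2, 2) but only (6, 5, 3, 2) is free — short on type-B units
  T_b still needs (3, 2, 4, 1) but only (6, 5, 3, 2) is free — short on type-C units
  T_c still needs (4, 2, 2, 3) but only (6, 5, 3, 2) is free — short on type-D units
Had the request been granted, T_i, T_a, T_b and T_c could never finish.


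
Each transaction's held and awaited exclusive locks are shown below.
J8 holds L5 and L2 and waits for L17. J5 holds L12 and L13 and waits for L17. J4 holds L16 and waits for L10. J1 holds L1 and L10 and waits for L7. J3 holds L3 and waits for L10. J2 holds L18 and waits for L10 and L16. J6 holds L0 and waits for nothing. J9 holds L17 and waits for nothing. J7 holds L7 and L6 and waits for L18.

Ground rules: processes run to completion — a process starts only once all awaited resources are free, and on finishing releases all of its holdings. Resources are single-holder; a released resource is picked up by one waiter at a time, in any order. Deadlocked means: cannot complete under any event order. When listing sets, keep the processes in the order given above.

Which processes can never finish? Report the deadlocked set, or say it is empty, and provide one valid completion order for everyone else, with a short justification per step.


The deadlocked set is J4, J1, J3, J2 and J7.
Key observation: the cycle J4 -> J1 -> J7 -> J2 -> J4 can never break — each member waits on the next; J3 waits into the deadlock from upstream.
The rest can finish in the order J6, J9, J5, J8.
Verifying each step:
  run J6 (it waits on nothing); releases L0
  run J9 (it waits on nothing); releases L17
  J5: everything it awaited (L17) is free; runs, freeing L12 and L13
  J8: everything it awaited (L17) is free; runs, freeing L5 and L2


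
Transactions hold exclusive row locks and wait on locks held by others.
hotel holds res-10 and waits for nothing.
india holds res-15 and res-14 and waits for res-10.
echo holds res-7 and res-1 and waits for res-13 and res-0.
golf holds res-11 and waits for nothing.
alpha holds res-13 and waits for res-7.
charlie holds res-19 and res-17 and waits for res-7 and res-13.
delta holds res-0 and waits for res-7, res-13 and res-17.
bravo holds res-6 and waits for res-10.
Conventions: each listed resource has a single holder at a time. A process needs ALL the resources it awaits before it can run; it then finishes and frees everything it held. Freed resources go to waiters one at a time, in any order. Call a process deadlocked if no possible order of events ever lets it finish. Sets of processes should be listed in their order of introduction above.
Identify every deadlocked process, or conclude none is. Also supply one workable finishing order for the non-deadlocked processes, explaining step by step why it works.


The deadlocked set is echo, alpha, charlie and delta.
Key observation: along echo -> alpha -> echo, each member waits on what the next one holds — a deadlock; charlie and delta are caught in further circular waits.
A valid finishing order for the others: golf, hotel, bravo, india.
Step-by-step check:
  golf waits on nothing -> runs at once and releases res-11
  hotel waits on nothing -> runs at once and releases res-10
  bravo waits on res-10 — all released -> runs and releases res-6
  india waits on res-10 — all released -> runs and releases res-15 and res-14


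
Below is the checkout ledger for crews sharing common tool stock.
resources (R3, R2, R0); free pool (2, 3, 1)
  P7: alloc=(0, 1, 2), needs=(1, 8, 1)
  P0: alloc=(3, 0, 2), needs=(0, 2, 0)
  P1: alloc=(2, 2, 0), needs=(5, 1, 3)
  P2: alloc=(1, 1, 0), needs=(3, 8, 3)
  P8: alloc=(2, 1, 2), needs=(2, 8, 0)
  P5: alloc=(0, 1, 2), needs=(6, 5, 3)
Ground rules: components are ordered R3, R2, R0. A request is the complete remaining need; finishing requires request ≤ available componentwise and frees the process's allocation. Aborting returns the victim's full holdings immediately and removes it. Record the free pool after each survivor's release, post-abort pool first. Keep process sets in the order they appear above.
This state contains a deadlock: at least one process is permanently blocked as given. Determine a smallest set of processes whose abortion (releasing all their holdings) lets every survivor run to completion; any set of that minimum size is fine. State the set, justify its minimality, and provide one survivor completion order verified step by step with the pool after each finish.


The answer: abort P7 and P2.
Key observation: aborting P7 and P2 returns (1, 2, 2), and P8 — hopeless before — runs at step 4 with the returned capacity in the pool.
Minimality, checking each single-abort alternative: P7 alone leaves P2 blocked (short on R2); P0 alone leaves P7 blocked (short on R2); P1 alone leaves P7 blocked (short on R2); P2 alone leaves P7 blocked (short on R2); P8 alone leaves P7 blocked (short on R2); P5 alone leaves P7 blocked (short on R2).
The survivors complete as P0, P5, P1, P8. Verifying each step (starting from the post-abort pool):
  pool = (3, 5, 3)
  run P0 (needs (0, 2, 0), free (3, 5, 3)); after release of (3, 0, 2) the pool is (6, 5, 5)
  run P5 (needs (6, 5, 3), free (6, 5, 5)); after release of (0, 1, 2) the pool is (6, 6, 7)
  run P1 (needs (5, 1, 3), free (6, 6, 7)); after release of (2, 2, 0) the pool is (8, 8, 7)
  run P8 (needs (2, 8, 0), free (8, 8, 7)); after release of (2, 1, 2) the pool is (10, 9, 9)


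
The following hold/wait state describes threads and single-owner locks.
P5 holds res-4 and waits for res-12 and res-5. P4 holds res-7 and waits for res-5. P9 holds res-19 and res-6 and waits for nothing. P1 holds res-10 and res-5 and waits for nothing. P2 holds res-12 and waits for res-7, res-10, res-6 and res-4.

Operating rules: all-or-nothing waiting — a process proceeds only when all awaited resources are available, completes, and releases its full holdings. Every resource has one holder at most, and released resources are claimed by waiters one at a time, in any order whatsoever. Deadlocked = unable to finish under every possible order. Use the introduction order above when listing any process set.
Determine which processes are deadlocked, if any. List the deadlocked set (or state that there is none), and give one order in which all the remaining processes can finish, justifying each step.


Deadlocked: P5 and P2.
Key observation: P5 -> P2 -> P5 is a circular wait — nothing in it can go first; no other process is dragged down with it.
One completion order for the rest: P9, P1, P4.
Check, step by step:
  P9 waits on nothing -> runs at once and releases res-19 and res-6
  P1 waits on nothing -> runs at once and releases res-10 and res-5
  run P4 (all its waits — res-5 — are resolved); releases res-7


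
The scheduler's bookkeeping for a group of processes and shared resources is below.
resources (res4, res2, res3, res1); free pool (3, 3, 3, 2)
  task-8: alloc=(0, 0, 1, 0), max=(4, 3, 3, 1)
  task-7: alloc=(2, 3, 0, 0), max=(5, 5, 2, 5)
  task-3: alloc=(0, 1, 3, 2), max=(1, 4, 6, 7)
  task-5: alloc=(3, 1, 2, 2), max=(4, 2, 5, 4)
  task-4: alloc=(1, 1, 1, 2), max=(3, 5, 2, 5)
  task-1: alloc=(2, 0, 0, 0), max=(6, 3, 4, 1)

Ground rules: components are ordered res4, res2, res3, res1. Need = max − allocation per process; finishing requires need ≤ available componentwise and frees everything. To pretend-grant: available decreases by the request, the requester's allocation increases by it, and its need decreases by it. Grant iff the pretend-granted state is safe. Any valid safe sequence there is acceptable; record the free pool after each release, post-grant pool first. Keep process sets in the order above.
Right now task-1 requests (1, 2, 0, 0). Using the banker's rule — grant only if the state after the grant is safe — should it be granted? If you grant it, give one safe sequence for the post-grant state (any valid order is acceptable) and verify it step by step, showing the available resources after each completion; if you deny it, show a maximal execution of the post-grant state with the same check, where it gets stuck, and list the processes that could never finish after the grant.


GRANT — the state after the grant stays safe, e.g. via task-5, task-1, task-8, task-4, task-3, task-7.
Key observation: (2, 1, 3, 2) free after granting still covers task-5 first, and each release covers the next.
Check on the post-grant state, step by step:
  pool = (2, 1, 3, 2)
  task-5: need (1, 1, 3, 2) fits (2, 1, 3, 2); releases (3, 1, 2, 2), pool now (5, 2, 5, 4)
  task-1: need (3, 1, 4, 1) fits (5, 2, 5, 4); releases (3, 2, 0, 0), pool now (8, 4, 5, 4)
  task-8: need (4, 3, 2, 1) fits (8, 4, 5, 4); releases (0, 0, 1, 0), pool now (8, 4, 6, 4)
  task-4: need (2, 4, 1, 3) fits (8, 4, 6, 4); releases (1, 1, 1, 2), pool now (9, 5, 7, 6)
  task-3: need (1, 3, 3, 5) fits (9, 5, 7, 6); releases (0, 1, 3, 2), pool now (9, 6, 10, 8)
  task-7: need (3, 2, 2, 5) fits (9, 6, 10, 8); releases (2, 3, 0, 0), pool now (11, 9, 10, 8)


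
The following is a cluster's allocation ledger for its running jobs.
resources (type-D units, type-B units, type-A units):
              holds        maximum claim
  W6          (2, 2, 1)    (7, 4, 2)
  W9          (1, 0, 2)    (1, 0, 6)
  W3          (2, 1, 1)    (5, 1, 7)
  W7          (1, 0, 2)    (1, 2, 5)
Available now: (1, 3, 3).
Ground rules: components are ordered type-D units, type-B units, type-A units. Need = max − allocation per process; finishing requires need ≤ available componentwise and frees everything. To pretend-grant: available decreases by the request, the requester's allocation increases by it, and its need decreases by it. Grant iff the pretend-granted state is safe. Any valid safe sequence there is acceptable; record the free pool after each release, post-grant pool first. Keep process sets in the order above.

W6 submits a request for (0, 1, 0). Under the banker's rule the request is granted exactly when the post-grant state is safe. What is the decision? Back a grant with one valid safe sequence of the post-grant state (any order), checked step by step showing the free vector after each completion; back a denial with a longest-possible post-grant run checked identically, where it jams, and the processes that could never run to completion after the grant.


GRANT: granting preserves safety; a valid post-grant sequence is W7, W9, W3, W6.
Key observation: post-grant, (1, 2, 3) remains, and an order beginning with W7 completes everyone.
Step-by-step check of the post-grant state:
  pool = (1, 2, 3)
  run W7 (needs (0, 2, 3), free (1, 2, 3)); after release of (1, 0, 2) the pool is (2, 2, 5)
  run W9 (needs (0, 0, 4), free (2, 2, 5)); after release of (1, 0, 2) the pool is (3, 2, 7)
  run W3 (needs (3, 0, 6), free (3, 2, 7)); after release of (2, 1, 1) the pool is (5, 3, 8)
  run W6 (needs (5, 1, 1), free (5, 3, 8)); after release of (2, 3, 1) the pool is (7, 6, 9)


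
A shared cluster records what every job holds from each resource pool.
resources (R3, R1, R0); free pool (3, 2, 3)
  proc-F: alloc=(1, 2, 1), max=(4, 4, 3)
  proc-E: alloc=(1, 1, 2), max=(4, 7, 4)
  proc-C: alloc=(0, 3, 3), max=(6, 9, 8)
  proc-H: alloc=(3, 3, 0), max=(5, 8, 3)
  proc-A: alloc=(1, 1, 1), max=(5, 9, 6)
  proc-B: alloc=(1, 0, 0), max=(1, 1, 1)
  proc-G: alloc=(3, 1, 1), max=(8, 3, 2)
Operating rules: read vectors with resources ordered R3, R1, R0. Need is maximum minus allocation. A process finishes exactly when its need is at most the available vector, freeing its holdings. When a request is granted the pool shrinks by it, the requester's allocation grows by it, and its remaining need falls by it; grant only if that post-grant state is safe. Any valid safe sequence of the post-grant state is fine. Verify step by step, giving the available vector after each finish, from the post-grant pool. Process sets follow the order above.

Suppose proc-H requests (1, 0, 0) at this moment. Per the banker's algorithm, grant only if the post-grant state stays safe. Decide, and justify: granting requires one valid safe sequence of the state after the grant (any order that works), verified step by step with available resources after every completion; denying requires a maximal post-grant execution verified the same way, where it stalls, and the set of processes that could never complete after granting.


DENY. Granting would leave the state unsafe.
Key observation: after proc-B, proc-F the pool peaks at (4, 4, 4), and each blocked process is short somewhere: proc-E on R1; proc-C on R3, R1, R0; proc-H on R1; proc-A on R1, R0; proc-G on R3.
Pretend the grant happened; the run proc-B, proc-F goes as far as possible. Verifying each step:
  pool = (2, 2, 3)
  run proc-B (needs (0, 1, 1), free (2, 2, 3)); after release of (1, 0, 0) the pool is (3, 2, 3)
  run proc-F (needs (3, 2, 2), free (3, 2, 3)); after release of (1, 2, 1) the pool is (4, 4, 4)
  proc-E cannot run: need (3, 6, 2) vs free (4, 4, 4) (insufficient R1)
  proc-C cannot run: need (6, 6, 5) vs free (4, 4, 4) (insufficient R3, R1 and R0)
  proc-H cannot run: need (1, 5, 3) vs free (4, 4, 4) (insufficient R1)
  proc-A cannot run: need (4, 8, 5) vs free (4, 4, 4) (insufficient R1 and R0)
  proc-G cannot run: need (5, 2, 1) vs free (4, 4, 4) (insufficient R3)
Processes that could never finish after the grant: proc-E, proc-C, proc-H, proc-A and proc-G.


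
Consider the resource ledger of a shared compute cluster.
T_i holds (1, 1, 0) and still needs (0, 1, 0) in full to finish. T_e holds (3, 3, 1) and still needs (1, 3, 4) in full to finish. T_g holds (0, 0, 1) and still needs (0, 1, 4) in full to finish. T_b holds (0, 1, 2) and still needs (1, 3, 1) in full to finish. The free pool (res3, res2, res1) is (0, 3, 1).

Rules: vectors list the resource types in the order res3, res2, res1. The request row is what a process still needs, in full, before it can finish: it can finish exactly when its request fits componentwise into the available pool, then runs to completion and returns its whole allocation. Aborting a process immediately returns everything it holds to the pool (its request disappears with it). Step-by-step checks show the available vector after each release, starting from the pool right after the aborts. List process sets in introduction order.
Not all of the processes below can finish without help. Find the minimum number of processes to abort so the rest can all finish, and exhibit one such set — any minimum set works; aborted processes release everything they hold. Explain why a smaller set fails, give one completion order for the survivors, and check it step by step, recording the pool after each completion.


Abort T_g.
Key observation: the returned (0, 0, 1) from T_g is what brings T_e — unrunnable before, under any order — into play at step 3.
No smaller set exists: with zero aborts the deadlock remains.
One survivor order: T_i, T_b, T_e. Step-by-step check (post-abort pool first):
  pool = (0, 3, 2)
  run T_i (needs (0, 1, 0), free (0, 3, 2)); after release of (1, 1, 0) the pool is (1, 4, 2)
  run T_b (needs (1, 3, 1), free (1, 4, 2)); after release of (0, 1, 2) the pool is (1, 5, 4)
  run T_e (needs (1, 3, 4), free (1, 5, 4)); after release of (3, 3, 1) the pool is (4, 8, 5)


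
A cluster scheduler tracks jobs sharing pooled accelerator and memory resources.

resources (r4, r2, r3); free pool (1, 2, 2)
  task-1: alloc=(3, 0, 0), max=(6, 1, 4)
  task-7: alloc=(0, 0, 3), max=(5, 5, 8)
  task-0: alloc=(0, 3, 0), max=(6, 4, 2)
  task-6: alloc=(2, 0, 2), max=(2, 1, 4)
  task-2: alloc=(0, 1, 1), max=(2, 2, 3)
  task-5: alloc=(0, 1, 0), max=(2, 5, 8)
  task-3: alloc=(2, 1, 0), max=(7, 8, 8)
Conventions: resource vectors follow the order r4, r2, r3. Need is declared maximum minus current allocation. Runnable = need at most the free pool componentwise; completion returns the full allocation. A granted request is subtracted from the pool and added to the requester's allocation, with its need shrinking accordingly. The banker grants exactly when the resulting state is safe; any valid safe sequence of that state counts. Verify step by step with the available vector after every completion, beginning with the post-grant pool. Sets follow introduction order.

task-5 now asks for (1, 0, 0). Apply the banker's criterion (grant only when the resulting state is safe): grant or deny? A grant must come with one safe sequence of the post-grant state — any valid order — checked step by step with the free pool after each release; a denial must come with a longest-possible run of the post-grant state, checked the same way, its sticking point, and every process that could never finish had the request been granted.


DENY. Granting would leave the state unsafe.
Key observation: after task-6, task-2 the pool peaks at (2, 3, 5), and each blocked process is short somewhere: task-1 on r4; task-7 on r4, r2; task-0 on r4; task-5 on r2, r3; task-3 on r4, r2, r3.
After a pretend grant, a maximal execution: task-6, task-2 — then nothing else fits. Walking it through:
  pool = (0, 2, 2)
  task-6 needs (0, 1, 2) <= (0, 2, 2) -> finishes; pool += (2, 0, 2) = (2, 2, 4)
  task-2 needs (2, 1, 2) <= (2, 2, 4) -> finishes; pool += (0, 1, 1) = (2, 3, 5)
  task-1 still needs (3, 1, 4) but only (2, 3, 5) is free — short on r4
  task-7 still needs (5, 5, 5) but only (2, 3, 5) is free — short on r4 and r2
  task-0 still needs (6, 1, 2) but only (2, 3, 5) is free — short on r4
  task-5 still needs (1, 4, 8) but only (2, 3, 5) is free — short on r2 and r3
  task-3 still needs (5, 7, 8) but only (2, 3, 5) is free — short on r4, r2 and r3
Processes that could never finish after the grant: task-1, task-7, task-0, task-5 and task-3.


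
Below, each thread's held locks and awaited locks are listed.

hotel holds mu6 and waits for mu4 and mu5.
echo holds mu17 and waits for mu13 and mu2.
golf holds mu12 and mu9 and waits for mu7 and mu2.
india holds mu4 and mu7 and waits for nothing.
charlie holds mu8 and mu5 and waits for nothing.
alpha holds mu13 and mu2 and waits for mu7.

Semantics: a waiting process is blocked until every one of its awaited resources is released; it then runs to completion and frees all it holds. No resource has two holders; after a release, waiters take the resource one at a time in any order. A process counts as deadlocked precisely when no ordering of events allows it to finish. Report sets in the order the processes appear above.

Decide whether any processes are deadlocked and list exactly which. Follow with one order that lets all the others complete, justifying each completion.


The deadlocked set is empty.
Key observation: the waits form no ring: some process can always run, and its releases unblock the others one by one.
The rest can finish in the order india, alpha, echo, golf, charlie, hotel.
Step-by-step check:
  india waits on nothing -> runs at once and releases mu4 and mu7
  run alpha (all its waits — mu7 — are resolved); releases mu13 and mu2
  run echo (all its waits — mu13 and mu2 — are resolved); releases mu17
  run golf (all its waits — mu7 and mu2 — are resolved); releases mu12 and mu9
  charlie waits on nothing -> runs at once and releases mu8 and mu5
  run hotel (all its waits — mu4 and mu5 — are resolved); releases mu6


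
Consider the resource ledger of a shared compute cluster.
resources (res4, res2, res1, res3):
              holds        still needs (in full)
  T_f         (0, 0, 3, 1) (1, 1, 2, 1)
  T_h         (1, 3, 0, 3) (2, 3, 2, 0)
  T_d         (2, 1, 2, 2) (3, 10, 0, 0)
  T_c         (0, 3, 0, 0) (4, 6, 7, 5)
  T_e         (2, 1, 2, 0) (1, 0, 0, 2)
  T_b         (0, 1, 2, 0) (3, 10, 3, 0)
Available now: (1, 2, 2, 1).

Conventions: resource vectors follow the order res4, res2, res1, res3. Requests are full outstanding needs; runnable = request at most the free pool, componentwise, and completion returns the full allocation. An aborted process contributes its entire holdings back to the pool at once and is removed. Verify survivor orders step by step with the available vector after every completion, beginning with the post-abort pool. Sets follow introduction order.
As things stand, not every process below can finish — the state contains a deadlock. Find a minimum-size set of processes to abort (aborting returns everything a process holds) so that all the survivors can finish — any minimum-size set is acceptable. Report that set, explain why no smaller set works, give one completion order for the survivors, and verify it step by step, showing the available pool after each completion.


Minimum abort set: T_d.
Key observation: the deadlocked T_b becomes finishable only because T_d released (2, 1, 2, 2); it completes at step 5 below.
Minimality: the empty abort set fails — the state is deadlocked as it stands.
One survivor order: T_h, T_f, T_e, T_c, T_b. Check, step by step (post-abort pool first):
  pool = (3, 3, 4, 3)
  run T_h (needs (2, 3, 2, 0), free (3, 3, 4, 3)); after release of (1, 3, 0, 3) the pool is (4, 6, 4, 6)
  run T_f (needs (1, 1, 2, 1), free (4, 6, 4, 6)); after release of (0, 0, 3, 1) the pool is (4, 6, 7, 7)
  run T_e (needs (1, 0, 0, 2), free (4, 6, 7, 7)); after release of (2, 1, 2, 0) the pool is (6, 7, 9, 7)
  run T_c (needs (4, 6, 7, 5), free (6, 7, 9, 7)); after release of (0, 3, 0, 0) the pool is (6, 10, 9, 7)
  run T_b (needs (3, 10, 3, 0), free (6, 10, 9, 7)); after release of (0, 1, 2, 0) the pool is (6, 11, 11, 7)


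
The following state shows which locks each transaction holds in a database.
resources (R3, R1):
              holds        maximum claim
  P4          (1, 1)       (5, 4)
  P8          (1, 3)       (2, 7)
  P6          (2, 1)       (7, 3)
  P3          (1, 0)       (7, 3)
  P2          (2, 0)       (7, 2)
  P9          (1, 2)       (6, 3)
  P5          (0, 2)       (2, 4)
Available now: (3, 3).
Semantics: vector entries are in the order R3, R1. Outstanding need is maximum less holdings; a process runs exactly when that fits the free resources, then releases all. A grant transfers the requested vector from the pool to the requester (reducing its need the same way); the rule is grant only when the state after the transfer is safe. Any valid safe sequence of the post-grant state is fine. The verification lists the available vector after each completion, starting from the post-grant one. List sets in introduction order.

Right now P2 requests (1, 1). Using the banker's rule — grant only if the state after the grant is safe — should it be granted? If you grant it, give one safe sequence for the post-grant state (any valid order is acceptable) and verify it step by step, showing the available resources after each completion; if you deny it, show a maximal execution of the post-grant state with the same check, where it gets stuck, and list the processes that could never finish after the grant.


DENY — the pretend-granted state is unsafe.
Key observation: R3 is the bottleneck — with P5, P8 done the pool holds (3, 7), short of every remaining need.
Pretend the grant happened; the run P5, P8 goes as far as possible. Check, step by step:
  pool = (2, 2)
  P5 needs (2, 2) <= (2, 2) -> finishes; pool += (0, 2) = (2, 4)
  P8 needs (1, 4) <= (2, 4) -> finishes; pool += (1, 3) = (3, 7)
  blocked: P4 wants (4, 3), pool (3, 7) — not enough R3
  blocked: P6 wants (5, 2), pool (3, 7) — not enough R3
  blocked: P3 wants (6, 3), pool (3, 7) — not enough R3
  blocked: P2 wants (4, 1), pool (3, 7) — not enough R3
  blocked: P9 wants (5, 1), pool (3, 7) — not enough R3
Processes that could never finish after the grant: P4, P6, P3, P2 and P9.


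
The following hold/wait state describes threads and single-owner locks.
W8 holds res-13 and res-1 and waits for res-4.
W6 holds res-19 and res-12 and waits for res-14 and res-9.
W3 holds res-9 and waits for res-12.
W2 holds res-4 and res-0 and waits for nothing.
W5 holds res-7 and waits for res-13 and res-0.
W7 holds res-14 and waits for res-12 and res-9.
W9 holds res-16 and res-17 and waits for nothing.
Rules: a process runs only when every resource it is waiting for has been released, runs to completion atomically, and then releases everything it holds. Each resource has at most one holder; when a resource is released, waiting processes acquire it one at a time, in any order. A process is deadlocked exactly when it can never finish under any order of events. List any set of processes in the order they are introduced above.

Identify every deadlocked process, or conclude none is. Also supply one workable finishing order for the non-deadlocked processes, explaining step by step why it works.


The deadlocked set is W6, W3 and W7.
Key observation: the knot is the closed ring of waits W6 -> W3 -> W6; W7 is caught in further circular waits.
A valid finishing order for the others: W9, W2, W8, W5.
Step-by-step check:
  run W9 (it waits on nothing); releases res-16 and res-17
  run W2 (it waits on nothing); releases res-4 and res-0
  W8 waits on res-4 — all released -> runs and releases res-13 and res-1
  W5 waits on res-13 and res-0 — all released -> runs and releases res-7


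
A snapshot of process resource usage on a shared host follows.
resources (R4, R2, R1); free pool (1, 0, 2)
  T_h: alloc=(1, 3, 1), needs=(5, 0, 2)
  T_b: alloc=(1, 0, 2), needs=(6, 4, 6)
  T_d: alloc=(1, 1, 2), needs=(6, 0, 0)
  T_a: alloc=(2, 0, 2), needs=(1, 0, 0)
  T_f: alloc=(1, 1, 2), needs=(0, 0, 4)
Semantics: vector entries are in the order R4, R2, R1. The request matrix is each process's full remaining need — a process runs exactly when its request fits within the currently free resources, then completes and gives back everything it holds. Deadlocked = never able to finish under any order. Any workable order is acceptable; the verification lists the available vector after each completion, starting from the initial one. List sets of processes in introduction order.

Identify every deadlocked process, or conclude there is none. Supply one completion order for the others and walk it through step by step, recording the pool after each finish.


The deadlocked set is T_h, T_b and T_d.
Key observation: after T_a, T_f complete, (4, 1, 6) is the best the pool ever gets, yet each leftover process wants more R4.
A valid finishing order for the others: T_a, T_f. Walking it through:
  pool = (1, 0, 2)
  T_a: need (1, 0, 0) fits (1, 0, 2); releases (2, 0, 2), pool now (3, 0, 4)
  T_f: need (0, 0, 4) fits (3, 0, 4); releases (1, 1, 2), pool now (4, 1, 6)
The blocked processes can never fit:
  T_h cannot run: need (5, 0, 2) vs free (4, 1, 6) (insufficient R4)
  T_b cannot run: need (6, 4, 6) vs free (4, 1, 6) (insufficient R4 and R2)
  T_d cannot run: need (6, 0, 0) vs free (4, 1, 6) (insufficient R4)


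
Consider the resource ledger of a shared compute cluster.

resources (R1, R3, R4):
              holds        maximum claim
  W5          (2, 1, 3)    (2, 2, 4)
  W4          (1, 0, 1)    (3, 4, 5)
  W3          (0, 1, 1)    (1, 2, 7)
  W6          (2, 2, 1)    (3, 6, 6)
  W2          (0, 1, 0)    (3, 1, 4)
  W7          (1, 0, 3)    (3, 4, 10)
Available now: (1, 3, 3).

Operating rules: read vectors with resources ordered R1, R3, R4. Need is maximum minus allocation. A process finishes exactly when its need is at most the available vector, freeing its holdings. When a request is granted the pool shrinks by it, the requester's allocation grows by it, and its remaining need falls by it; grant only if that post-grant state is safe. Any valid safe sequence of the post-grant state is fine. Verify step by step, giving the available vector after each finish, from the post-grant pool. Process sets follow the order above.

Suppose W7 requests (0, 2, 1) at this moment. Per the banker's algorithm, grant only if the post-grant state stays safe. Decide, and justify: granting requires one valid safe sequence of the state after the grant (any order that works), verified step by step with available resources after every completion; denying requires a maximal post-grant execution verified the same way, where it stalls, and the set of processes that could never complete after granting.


DENY — the pretend-granted state is unsafe.
Key observation: after W5, W2 the pool peaks at (3, 3, 5), and each blocked process is short somewhere: W4 on R3; W3 on R4; W6 on R3; W7 on R4.
On the post-grant state, W5, W2 is a maximal run — nothing extends it. Verifying each step:
  pool = (1, 1, 2)
  W5: need (0, 1, 1) fits (1, 1, 2); releases (2, 1, 3), pool now (3, 2, 5)
  W2: need (3, 0, 4) fits (3, 2, 5); releases (0, 1, 0), pool now (3, 3, 5)
  W4 still needs (2, 4, 4) but only (3, 3, 5) is free — short on R3
  W3 still needs (1, 1, 6) but only (3, 3, 5) is free — short on R4
  W6 still needs (1, 4, 5) but only (3, 3, 5) is free — short on R3
  W7 still needs (2, 2, 6) but only (3, 3, 5) is free — short on R4
Post-grant, the permanently blocked set is W4, W3, W6 and W7.


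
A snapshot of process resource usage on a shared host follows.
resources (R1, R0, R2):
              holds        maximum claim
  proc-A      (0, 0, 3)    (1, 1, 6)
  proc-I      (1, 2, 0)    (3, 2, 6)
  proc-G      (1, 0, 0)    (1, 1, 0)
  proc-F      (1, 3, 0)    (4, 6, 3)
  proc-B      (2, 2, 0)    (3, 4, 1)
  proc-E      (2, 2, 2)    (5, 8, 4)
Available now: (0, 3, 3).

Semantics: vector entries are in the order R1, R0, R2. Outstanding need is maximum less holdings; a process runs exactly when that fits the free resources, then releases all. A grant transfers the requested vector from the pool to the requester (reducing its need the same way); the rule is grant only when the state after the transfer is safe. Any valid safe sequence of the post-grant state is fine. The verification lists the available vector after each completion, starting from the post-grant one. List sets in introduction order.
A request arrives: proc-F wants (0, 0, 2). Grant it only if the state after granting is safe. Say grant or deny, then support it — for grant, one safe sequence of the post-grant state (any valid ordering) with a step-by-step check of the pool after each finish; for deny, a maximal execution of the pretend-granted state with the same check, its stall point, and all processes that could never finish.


GRANT. The post-grant state is safe; one safe sequence: proc-G, proc-B, proc-F, proc-A, proc-E, proc-I.
Key observation: after the grant the pool drops to (0, 3, 1), which still lets proc-G finish first and unwind the rest.
Check on the post-grant state, step by step:
  pool = (0, 3, 1)
  proc-G needs (0, 1, 0) <= (0, 3, 1) -> finishes; pool += (1, 0, 0) = (1, 3, 1)
  proc-B needs (1, 2, 1) <= (1, 3, 1) -> finishes; pool += (2, 2, 0) = (3, 5, 1)
  proc-F needs (3, 3, 1) <= (3, 5, 1) -> finishes; pool += (1, 3, 2) = (4, 8, 3)
  proc-A needs (1, 1, 3) <= (4, 8, 3) -> finishes; pool += (0, 0, 3) = (4, 8, 6)
  proc-E needs (3, 6, 2) <= (4, 8, 6) -> finishes; pool += (2, 2, 2) = (6, 10, 8)
  proc-I needs (2, 0, 6) <= (6, 10, 8) -> finishes; pool += (1, 2, 0) = (7, 12, 8)


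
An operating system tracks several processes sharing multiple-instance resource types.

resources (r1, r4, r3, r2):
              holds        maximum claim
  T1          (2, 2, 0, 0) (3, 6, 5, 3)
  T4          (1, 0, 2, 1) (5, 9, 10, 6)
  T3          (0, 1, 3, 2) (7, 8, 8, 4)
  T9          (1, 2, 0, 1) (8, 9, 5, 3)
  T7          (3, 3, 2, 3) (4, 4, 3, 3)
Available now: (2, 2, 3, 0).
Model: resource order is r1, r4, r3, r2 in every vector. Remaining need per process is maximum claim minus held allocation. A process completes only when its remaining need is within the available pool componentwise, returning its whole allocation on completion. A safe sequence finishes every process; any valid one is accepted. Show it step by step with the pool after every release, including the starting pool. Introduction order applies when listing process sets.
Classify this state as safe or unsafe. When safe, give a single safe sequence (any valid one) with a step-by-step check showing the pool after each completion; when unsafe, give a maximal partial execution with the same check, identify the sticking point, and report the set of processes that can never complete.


SAFE. One safe sequence: T7, T1, T9, T3, T4.
Key observation: the first exact fit in this order is T1 — it needs (1, 4, 5, 3) with (5, 5, 5, 3) free, meeting a requested resource to the last unit.
Check, step by step:
  pool = (2, 2, 3, 0)
  run T7 (needs (1, 1, 1, 0), free (2, 2, 3, 0)); after release of (3, 3, 2, 3) the pool is (5, 5, 5, 3)
  run T1 (needs (1, 4, 5, 3), free (5, 5, 5, 3)); after release of (2, 2, 0, 0) the pool is (7, 7, 5, 3)
  run T9 (needs (7, 7, 5, 2), free (7, 7, 5, 3)); after release of (1, 2, 0, 1) the pool is (8, 9, 5, 4)
  run T3 (needs (7, 7, 5, 2), free (8, 9, 5, 4)); after release of (0, 1, 3, 2) the pool is (8, 10, 8, 6)
  run T4 (needs (4, 9, 8, 5), free (8, 10, 8, 6)); after release of (1, 0, 2, 1) the pool is (9, 10, 10, 7)
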